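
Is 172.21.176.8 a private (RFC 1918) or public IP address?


RFC 1918 private ranges:
  10.0.0.0/8 (10.0.0.0 - 10.255.255.255)
  172.16.0.0/12 (172.16.0.0 - 172.31.255.255)
  192.168.0.0/16 (192.168.0.0 - 192.168.255.255)
Private (in 172.16.0.0/12)


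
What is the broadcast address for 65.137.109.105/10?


Network: 65.128.0.0/10
Host bits = 22
Set all host bits to 1:
Broadcast: 65.191.255.255


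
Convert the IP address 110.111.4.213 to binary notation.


110 = 01101110
111 = 01101111
4 = 00000100
213 = 11010101
Binary: 01101110.01101111.00000100.11010101


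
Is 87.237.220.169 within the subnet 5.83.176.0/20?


Subnet network: 5.83.176.0
Test IP AND mask: 87.237.208.0
No, 87.237.220.169 is not in 5.83.176.0/20


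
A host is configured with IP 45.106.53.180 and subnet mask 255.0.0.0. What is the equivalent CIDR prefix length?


Binary: 11111111.00000000.00000000.00000000
Count leading 1s
Prefix: /8


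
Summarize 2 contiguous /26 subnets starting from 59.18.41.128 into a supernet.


Original prefix: /26
Number of subnets: 2 = 2^1
New prefix = 26 - 1 = 25
Supernet: 59.18.41.128/25


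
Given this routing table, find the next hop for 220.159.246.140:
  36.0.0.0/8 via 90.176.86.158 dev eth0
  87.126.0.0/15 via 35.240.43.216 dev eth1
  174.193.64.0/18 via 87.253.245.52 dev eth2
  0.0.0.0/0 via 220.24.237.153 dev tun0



Longest prefix match for 220.159.246.140:
  /8 36.0.0.0: no
  /15 87.126.0.0: no
  /18 174.193.64.0: no
  /0 0.0.0.0: MATCH
Selected: next-hop 220.24.237.153 via tun0 (matched /0)


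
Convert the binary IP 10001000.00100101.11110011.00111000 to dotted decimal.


10001000 = 136
00100101 = 37
11110011 = 243
00111000 = 56
IP: 136.37.243.56


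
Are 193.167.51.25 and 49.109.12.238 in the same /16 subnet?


Mask: 255.255.0.0
193.167.51.25 AND mask = 193.167.0.0
49.109.12.238 AND mask = 49.109.0.0
No, different subnets (193.167.0.0 vs 49.109.0.0)


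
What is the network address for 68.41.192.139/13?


IP:   01000100.00101001.11000000.10001011
Mask: 11111111.11111000.00000000.00000000
AND operation:
Net:  01000100.00101000.00000000.00000000
Network: 68.40.0.0/13


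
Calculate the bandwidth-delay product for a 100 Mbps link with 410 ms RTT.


BDP = bandwidth * RTT
= 100 Mbps * 410 ms
= 100 * 1e6 * 410 / 1000 bits
= 41000000 bits
= 5125000 bytes
= 5004.8828 KB
BDP = 41000000 bits (5125000 bytes)


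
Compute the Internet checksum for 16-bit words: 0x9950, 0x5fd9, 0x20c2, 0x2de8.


Sum all words (with carry folding):
+ 0x9950 = 0x9950
+ 0x5fd9 = 0xf929
+ 0x20c2 = 0x19ec
+ 0x2de8 = 0x47d4
One's complement: ~0x47d4
Checksum = 0xb82b


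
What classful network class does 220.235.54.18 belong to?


First octet: 220
Binary: 11011100
110xxxxx -> Class C (192-223)
Class C, default mask 255.255.255.0 (/24)


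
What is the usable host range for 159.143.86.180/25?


Network: 159.143.86.128
Broadcast: 159.143.86.255
First usable = network + 1
Last usable = broadcast - 1
Range: 159.143.86.129 to 159.143.86.254


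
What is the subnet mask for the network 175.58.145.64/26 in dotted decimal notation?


/26 means 26 network bits, 6 host bits
Binary: 11111111111111111111111111000000
Mask: 255.255.255.192


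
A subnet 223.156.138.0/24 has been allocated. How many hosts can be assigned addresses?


Host bits = 32 - 24 = 8
Total addresses = 2^8 = 256
Usable = total - 2 (network and broadcast)
Usable hosts: 254


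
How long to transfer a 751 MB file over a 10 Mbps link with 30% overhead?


Effective throughput = 10 * (1 - 30/100) = 7 Mbps
File size in Mb = 751 * 8 = 6008 Mb
Time = 6008 / 7
Time = 858.2857 seconds


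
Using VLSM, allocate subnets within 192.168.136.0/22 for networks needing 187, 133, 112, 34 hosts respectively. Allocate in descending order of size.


187 hosts -> /24 (254 usable): 192.168.136.0/24
133 hosts -> /24 (254 usable): 192.168.137.0/24
112 hosts -> /25 (126 usable): 192.168.138.0/25
34 hosts -> /26 (62 usable): 192.168.138.128/26
Allocation: 192.168.136.0/24 (187 hosts, 254 usable); 192.168.137.0/24 (133 hosts, 254 usable); 192.168.138.0/25 (112 hosts, 126 usable); 192.168.138.128/26 (34 hosts, 62 usable)


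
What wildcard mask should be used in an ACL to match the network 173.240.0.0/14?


Subnet mask: 255.252.0.0
Wildcard = 255.255.255.255 - subnet mask
255 - 255 = 0
255 - 252 = 3
255 - 0 = 255
255 - 0 = 255
Wildcard: 0.3.255.255


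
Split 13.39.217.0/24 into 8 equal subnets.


New prefix = 24 + 3 = 27
Each subnet has 32 addresses
  13.39.217.0/27
  13.39.217.32/27
  13.39.217.64/27
  13.39.217.96/27
  13.39.217.128/27
  13.39.217.160/27
  13.39.217.192/27
  13.39.217.224/27
Subnets: 13.39.217.0/27, 13.39.217.32/27, 13.39.217.64/27, 13.39.217.96/27, 13.39.217.128/27, 13.39.217.160/27, 13.39.217.192/27, 13.39.217.224/27


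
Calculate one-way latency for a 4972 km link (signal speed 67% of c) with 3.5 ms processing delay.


Speed = 0.67 * 3e5 km/s = 201000 km/s
Propagation delay = 4972 / 201000 = 0.0247 s = 24.7363 ms
Processing delay = 3.5 ms
Total one-way latency = 28.2363 ms


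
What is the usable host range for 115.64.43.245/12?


Network: 115.64.0.0
Broadcast: 115.79.255.255
First usable = network + 1
Last usable = broadcast - 1
Range: 115.64.0.1 to 115.79.255.254


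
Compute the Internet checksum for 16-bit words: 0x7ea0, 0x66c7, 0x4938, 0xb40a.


Sum all words (with carry folding):
+ 0x7ea0 = 0x7ea0
+ 0x66c7 = 0xe567
+ 0x4938 = 0x2ea0
+ 0xb40a = 0xe2aa
One's complement: ~0xe2aa
Checksum = 0x1d55


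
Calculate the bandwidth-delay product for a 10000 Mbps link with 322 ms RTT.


BDP = bandwidth * RTT
= 10000 Mbps * 322 ms
= 10000 * 1e6 * 322 / 1000 bits
= 3220000000 bits
= 402500000 bytes
= 393066.4062 KB
BDP = 3220000000 bits (402500000 bytes)


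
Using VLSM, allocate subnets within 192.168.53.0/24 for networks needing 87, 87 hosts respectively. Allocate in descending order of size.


87 hosts -> /25 (126 usable): 192.168.53.0/25
87 hosts -> /25 (126 usable): 192.168.53.128/25
Allocation: 192.168.53.0/25 (87 hosts, 126 usable); 192.168.53.128/25 (87 hosts, 126 usable)


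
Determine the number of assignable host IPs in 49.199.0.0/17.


Host bits = 32 - 17 = 15
Total addresses = 2^15 = 32768
Usable = total - 2 (network and broadcast)
Usable hosts: 32766


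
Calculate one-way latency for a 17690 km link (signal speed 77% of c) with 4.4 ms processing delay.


Speed = 0.77 * 3e5 km/s = 231000 km/s
Propagation delay = 17690 / 231000 = 0.0766 s = 76.5801 ms
Processing delay = 4.4 ms
Total one-way latency = 80.9801 ms


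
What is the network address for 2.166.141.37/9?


IP:   00000010.10100110.10001101.00100101
Mask: 11111111.10000000.00000000.00000000
AND operation:
Net:  00000010.10000000.00000000.00000000
Network: 2.128.0.0/9


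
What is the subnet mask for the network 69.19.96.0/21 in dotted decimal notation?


/21 means 21 network bits, 11 host bits
Binary: 11111111111111111111100000000000
Mask: 255.255.248.0


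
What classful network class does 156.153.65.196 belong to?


First octet: 156
Binary: 10011100
10xxxxxx -> Class B (128-191)
Class B, default mask 255.255.0.0 (/16)


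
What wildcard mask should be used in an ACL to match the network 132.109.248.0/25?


Subnet mask: 255.255.255.128
Wildcard = 255.255.255.255 - subnet mask
255 - 255 = 0
255 - 255 = 0
255 - 255 = 0
255 - 128 = 127
Wildcard: 0.0.0.127


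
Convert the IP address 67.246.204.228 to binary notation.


67 = 01000011
246 = 11110110
204 = 11001100
228 = 11100100
Binary: 01000011.11110110.11001100.11100100


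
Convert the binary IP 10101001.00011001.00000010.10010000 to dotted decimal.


10101001 = 169
00011001 = 25
00000010 = 2
10010000 = 144
IP: 169.25.2.144


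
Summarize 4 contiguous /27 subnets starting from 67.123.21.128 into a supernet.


Original prefix: /27
Number of subnets: 4 = 2^2
New prefix = 27 - 2 = 25
Supernet: 67.123.21.128/25


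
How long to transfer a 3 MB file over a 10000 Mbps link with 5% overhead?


Effective throughput = 10000 * (1 - 5/100) = 9500 Mbps
File size in Mb = 3 * 8 = 24 Mb
Time = 24 / 9500
Time = 0.0025 seconds


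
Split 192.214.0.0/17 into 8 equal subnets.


New prefix = 17 + 3 = 20
Each subnet has 4096 addresses
  192.214.0.0/20
  192.214.16.0/20
  192.214.32.0/20
  192.214.48.0/20
  192.214.64.0/20
  192.214.80.0/20
  192.214.96.0/20
  192.214.112.0/20
Subnets: 192.214.0.0/20, 192.214.16.0/20, 192.214.32.0/20, 192.214.48.0/20, 192.214.64.0/20, 192.214.80.0/20, 192.214.96.0/20, 192.214.112.0/20


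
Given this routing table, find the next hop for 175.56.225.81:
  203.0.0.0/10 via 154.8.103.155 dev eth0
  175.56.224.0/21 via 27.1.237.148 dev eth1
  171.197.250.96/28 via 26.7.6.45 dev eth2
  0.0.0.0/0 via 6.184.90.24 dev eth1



Longest prefix match for 175.56.225.81:
  /10 203.0.0.0: no
  /21 175.56.224.0: MATCH
  /28 171.197.250.96: no
  /0 0.0.0.0: MATCH
Selected: next-hop 27.1.237.148 via eth1 (matched /21)


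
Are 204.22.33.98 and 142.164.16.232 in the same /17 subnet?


Mask: 255.255.128.0
204.22.33.98 AND mask = 204.22.0.0
142.164.16.232 AND mask = 142.164.0.0
No, different subnets (204.22.0.0 vs 142.164.0.0)


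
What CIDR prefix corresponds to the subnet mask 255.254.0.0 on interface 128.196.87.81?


Binary: 11111111.11111110.00000000.00000000
Count leading 1s
Prefix: /15


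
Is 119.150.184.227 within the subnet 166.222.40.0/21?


Subnet network: 166.222.40.0
Test IP AND mask: 119.150.184.0
No, 119.150.184.227 is not in 166.222.40.0/21


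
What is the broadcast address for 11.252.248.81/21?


Network: 11.252.248.0/21
Host bits = 11
Set all host bits to 1:
Broadcast: 11.252.255.255


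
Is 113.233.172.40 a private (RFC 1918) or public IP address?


RFC 1918 private ranges:
  10.0.0.0/8 (10.0.0.0 - 10.255.255.255)
  172.16.0.0/12 (172.16.0.0 - 172.31.255.255)
  192.168.0.0/16 (192.168.0.0 - 192.168.255.255)
Public (not in any RFC 1918 range)


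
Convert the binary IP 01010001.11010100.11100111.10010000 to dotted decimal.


01010001 = 81
11010100 = 212
11100111 = 231
10010000 = 144
IP: 81.212.231.144


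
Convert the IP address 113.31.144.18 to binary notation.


113 = 01110001
31 = 00011111
144 = 10010000
18 = 00010010
Binary: 01110001.00011111.10010000.00010010


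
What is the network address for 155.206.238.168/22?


IP:   10011011.11001110.11101110.10101000
Mask: 11111111.11111111.11111100.00000000
AND operation:
Net:  10011011.11001110.11101100.00000000
Network: 155.206.236.0/22


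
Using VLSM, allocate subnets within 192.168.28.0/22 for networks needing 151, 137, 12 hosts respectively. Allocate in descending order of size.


151 hosts -> /24 (254 usable): 192.168.28.0/24
137 hosts -> /24 (254 usable): 192.168.29.0/24
12 hosts -> /28 (14 usable): 192.168.30.0/28
Allocation: 192.168.28.0/24 (151 hosts, 254 usable); 192.168.29.0/24 (137 hosts, 254 usable); 192.168.30.0/28 (12 hosts, 14 usable)


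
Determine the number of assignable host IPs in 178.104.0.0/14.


Host bits = 32 - 14 = 18
Total addresses = 2^18 = 262144
Usable = total - 2 (network and broadcast)
Usable hosts: 262142


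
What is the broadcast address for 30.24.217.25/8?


Network: 30.0.0.0/8
Host bits = 24
Set all host bits to 1:
Broadcast: 30.255.255.255


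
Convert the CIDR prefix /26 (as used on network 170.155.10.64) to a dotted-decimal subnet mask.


/26 means 26 network bits, 6 host bits
Binary: 11111111111111111111111111000000
Mask: 255.255.255.192


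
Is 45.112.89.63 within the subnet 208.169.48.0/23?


Subnet network: 208.169.48.0
Test IP AND mask: 45.112.88.0
No, 45.112.89.63 is not in 208.169.48.0/23


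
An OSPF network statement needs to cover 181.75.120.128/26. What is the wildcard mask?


Subnet mask: 255.255.255.192
Wildcard = 255.255.255.255 - subnet mask
255 - 255 = 0
255 - 255 = 0
255 - 255 = 0
255 - 192 = 63
Wildcard: 0.0.0.63


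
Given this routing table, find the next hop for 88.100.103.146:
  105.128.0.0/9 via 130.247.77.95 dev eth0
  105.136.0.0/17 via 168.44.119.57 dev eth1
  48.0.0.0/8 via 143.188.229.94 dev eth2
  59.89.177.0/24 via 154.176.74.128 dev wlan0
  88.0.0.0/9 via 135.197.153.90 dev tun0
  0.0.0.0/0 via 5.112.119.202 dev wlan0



Longest prefix match for 88.100.103.146:
  /9 105.128.0.0: no
  /17 105.136.0.0: no
  /8 48.0.0.0: no
  /24 59.89.177.0: no
  /9 88.0.0.0: MATCH
  /0 0.0.0.0: MATCH
Selected: next-hop 135.197.153.90 via tun0 (matched /9)


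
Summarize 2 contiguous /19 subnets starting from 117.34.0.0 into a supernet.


Original prefix: /19
Number of subnets: 2 = 2^1
New prefix = 19 - 1 = 18
Supernet: 117.34.0.0/18


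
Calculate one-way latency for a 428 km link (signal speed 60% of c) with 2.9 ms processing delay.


Speed = 0.6 * 3e5 km/s = 180000 km/s
Propagation delay = 428 / 180000 = 0.0024 s = 2.3778 ms
Processing delay = 2.9 ms
Total one-way latency = 5.2778 ms


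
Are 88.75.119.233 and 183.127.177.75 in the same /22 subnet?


Mask: 255.255.252.0
88.75.119.233 AND mask = 88.75.116.0
183.127.177.75 AND mask = 183.127.176.0
No, different subnets (88.75.116.0 vs 183.127.176.0)


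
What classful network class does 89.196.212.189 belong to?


First octet: 89
Binary: 01011001
0xxxxxxx -> Class A (1-126)
Class A, default mask 255.0.0.0 (/8)


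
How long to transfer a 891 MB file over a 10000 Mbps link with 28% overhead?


Effective throughput = 10000 * (1 - 28/100) = 7200 Mbps
File size in Mb = 891 * 8 = 7128 Mb
Time = 7128 / 7200
Time = 0.99 seconds


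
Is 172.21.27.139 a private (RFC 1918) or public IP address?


RFC 1918 private ranges:
  10.0.0.0/8 (10.0.0.0 - 10.255.255.255)
  172.16.0.0/12 (172.16.0.0 - 172.31.255.255)
  192.168.0.0/16 (192.168.0.0 - 192.168.255.255)
Private (in 172.16.0.0/12)


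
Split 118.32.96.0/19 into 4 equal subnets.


New prefix = 19 + 2 = 21
Each subnet has 2048 addresses
  118.32.96.0/21
  118.32.104.0/21
  118.32.112.0/21
  118.32.120.0/21
Subnets: 118.32.96.0/21, 118.32.104.0/21, 118.32.112.0/21, 118.32.120.0/21


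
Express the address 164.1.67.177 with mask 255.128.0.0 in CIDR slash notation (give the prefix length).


Binary: 11111111.10000000.00000000.00000000
Count leading 1s
Prefix: /9


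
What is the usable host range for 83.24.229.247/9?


Network: 83.0.0.0
Broadcast: 83.127.255.255
First usable = network + 1
Last usable = broadcast - 1
Range: 83.0.0.1 to 83.127.255.254


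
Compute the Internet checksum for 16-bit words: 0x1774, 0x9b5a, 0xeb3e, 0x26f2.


Sum all words (with carry folding):
+ 0x1774 = 0x1774
+ 0x9b5a = 0xb2ce
+ 0xeb3e = 0x9e0d
+ 0x26f2 = 0xc4ff
One's complement: ~0xc4ff
Checksum = 0x3b00


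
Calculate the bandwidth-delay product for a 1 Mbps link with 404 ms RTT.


BDP = bandwidth * RTT
= 1 Mbps * 404 ms
= 1 * 1e6 * 404 / 1000 bits
= 404000 bits
= 50500 bytes
= 49.3164 KB
BDP = 404000 bits (50500 bytes)


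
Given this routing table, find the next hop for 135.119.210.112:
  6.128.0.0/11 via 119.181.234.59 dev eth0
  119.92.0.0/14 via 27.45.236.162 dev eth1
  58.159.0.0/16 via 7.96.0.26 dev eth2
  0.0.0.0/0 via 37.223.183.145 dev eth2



Longest prefix match for 135.119.210.112:
  /11 6.128.0.0: no
  /14 119.92.0.0: no
  /16 58.159.0.0: no
  /0 0.0.0.0: MATCH
Selected: next-hop 37.223.183.145 via eth2 (matched /0)


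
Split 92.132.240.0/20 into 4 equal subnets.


New prefix = 20 + 2 = 22
Each subnet has 1024 addresses
  92.132.240.0/22
  92.132.244.0/22
  92.132.248.0/22
  92.132.252.0/22
Subnets: 92.132.240.0/22, 92.132.244.0/22, 92.132.248.0/22, 92.132.252.0/22


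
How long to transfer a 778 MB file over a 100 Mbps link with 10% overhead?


Effective throughput = 100 * (1 - 10/100) = 90 Mbps
File size in Mb = 778 * 8 = 6224 Mb
Time = 6224 / 90
Time = 69.1556 seconds


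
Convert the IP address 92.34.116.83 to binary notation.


92 = 01011100
34 = 00100010
116 = 01110100
83 = 01010011
Binary: 01011100.00100010.01110100.01010011


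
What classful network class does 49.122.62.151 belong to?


First octet: 49
Binary: 00110001
0xxxxxxx -> Class A (1-126)
Class A, default mask 255.0.0.0 (/8)


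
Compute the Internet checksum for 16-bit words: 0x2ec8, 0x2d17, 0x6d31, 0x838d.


Sum all words (with carry folding):
+ 0x2ec8 = 0x2ec8
+ 0x2d17 = 0x5bdf
+ 0x6d31 = 0xc910
+ 0x838d = 0x4c9e
One's complement: ~0x4c9e
Checksum = 0xb361


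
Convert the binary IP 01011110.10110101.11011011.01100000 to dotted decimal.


01011110 = 94
10110101 = 181
11011011 = 219
01100000 = 96
IP: 94.181.219.96


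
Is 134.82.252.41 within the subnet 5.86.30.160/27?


Subnet network: 5.86.30.160
Test IP AND mask: 134.82.252.32
No, 134.82.252.41 is not in 5.86.30.160/27


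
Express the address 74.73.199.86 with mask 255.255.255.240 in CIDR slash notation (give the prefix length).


Binary: 11111111.11111111.11111111.11110000
Count leading 1s
Prefix: /28


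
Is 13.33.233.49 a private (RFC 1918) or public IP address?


RFC 1918 private ranges:
  10.0.0.0/8 (10.0.0.0 - 10.255.255.255)
  172.16.0.0/12 (172.16.0.0 - 172.31.255.255)
  192.168.0.0/16 (192.168.0.0 - 192.168.255.255)
Public (not in any RFC 1918 range)


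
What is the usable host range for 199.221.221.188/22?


Network: 199.221.220.0
Broadcast: 199.221.223.255
First usable = network + 1
Last usable = broadcast - 1
Range: 199.221.220.1 to 199.221.223.254


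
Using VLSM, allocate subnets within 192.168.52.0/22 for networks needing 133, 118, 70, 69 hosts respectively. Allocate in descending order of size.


133 hosts -> /24 (254 usable): 192.168.52.0/24
118 hosts -> /25 (126 usable): 192.168.53.0/25
70 hosts -> /25 (126 usable): 192.168.53.128/25
69 hosts -> /25 (126 usable): 192.168.54.0/25
Allocation: 192.168.52.0/24 (133 hosts, 254 usable); 192.168.53.0/25 (118 hosts, 126 usable); 192.168.53.128/25 (70 hosts, 126 usable); 192.168.54.0/25 (69 hosts, 126 usable)


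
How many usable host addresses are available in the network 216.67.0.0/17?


Host bits = 32 - 17 = 15
Total addresses = 2^15 = 32768
Usable = total - 2 (network and broadcast)
Usable hosts: 32766


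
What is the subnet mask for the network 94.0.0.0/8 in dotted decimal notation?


/8 means 8 network bits, 24 host bits
Binary: 11111111000000000000000000000000
Mask: 255.0.0.0


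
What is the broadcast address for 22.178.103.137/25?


Network: 22.178.103.128/25
Host bits = 7
Set all host bits to 1:
Broadcast: 22.178.103.255


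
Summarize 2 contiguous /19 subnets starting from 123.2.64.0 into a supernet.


Original prefix: /19
Number of subnets: 2 = 2^1
New prefix = 19 - 1 = 18
Supernet: 123.2.64.0/18


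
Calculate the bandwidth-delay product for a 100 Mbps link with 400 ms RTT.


BDP = bandwidth * RTT
= 100 Mbps * 400 ms
= 100 * 1e6 * 400 / 1000 bits
= 40000000 bits
= 5000000 bytes
= 4882.8125 KB
BDP = 40000000 bits (5000000 bytes)


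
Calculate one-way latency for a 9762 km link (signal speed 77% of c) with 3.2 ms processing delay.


Speed = 0.77 * 3e5 km/s = 231000 km/s
Propagation delay = 9762 / 231000 = 0.0423 s = 42.2597 ms
Processing delay = 3.2 ms
Total one-way latency = 45.4597 ms


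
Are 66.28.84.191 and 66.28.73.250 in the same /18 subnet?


Mask: 255.255.192.0
66.28.84.191 AND mask = 66.28.64.0
66.28.73.250 AND mask = 66.28.64.0
Yes, same subnet (66.28.64.0)


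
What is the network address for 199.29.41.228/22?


IP:   11000111.00011101.00101001.11100100
Mask: 11111111.11111111.11111100.00000000
AND operation:
Net:  11000111.00011101.00101000.00000000
Network: 199.29.40.0/22


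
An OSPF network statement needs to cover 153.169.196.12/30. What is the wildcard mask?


Subnet mask: 255.255.255.252
Wildcard = 255.255.255.255 - subnet mask
255 - 255 = 0
255 - 255 = 0
255 - 255 = 0
255 - 252 = 3
Wildcard: 0.0.0.3


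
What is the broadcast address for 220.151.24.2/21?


Network: 220.151.24.0/21
Host bits = 11
Set all host bits to 1:
Broadcast: 220.151.31.255


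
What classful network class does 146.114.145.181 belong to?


First octet: 146
Binary: 10010010
10xxxxxx -> Class B (128-191)
Class B, default mask 255.255.0.0 (/16)


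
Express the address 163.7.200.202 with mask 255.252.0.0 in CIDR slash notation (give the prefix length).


Binary: 11111111.11111100.00000000.00000000
Count leading 1s
Prefix: /14


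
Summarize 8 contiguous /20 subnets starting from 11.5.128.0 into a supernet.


Original prefix: /20
Number of subnets: 8 = 2^3
New prefix = 20 - 3 = 17
Supernet: 11.5.128.0/17


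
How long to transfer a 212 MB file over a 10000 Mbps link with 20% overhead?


Effective throughput = 10000 * (1 - 20/100) = 8000 Mbps
File size in Mb = 212 * 8 = 1696 Mb
Time = 1696 / 8000
Time = 0.212 seconds


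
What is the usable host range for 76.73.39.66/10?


Network: 76.64.0.0
Broadcast: 76.127.255.255
First usable = network + 1
Last usable = broadcast - 1
Range: 76.64.0.1 to 76.127.255.254


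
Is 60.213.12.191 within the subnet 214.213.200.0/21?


Subnet network: 214.213.200.0
Test IP AND mask: 60.213.8.0
No, 60.213.12.191 is not in 214.213.200.0/21


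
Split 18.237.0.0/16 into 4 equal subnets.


New prefix = 16 + 2 = 18
Each subnet has 16384 addresses
  18.237.0.0/18
  18.237.64.0/18
  18.237.128.0/18
  18.237.192.0/18
Subnets: 18.237.0.0/18, 18.237.64.0/18, 18.237.128.0/18, 18.237.192.0/18


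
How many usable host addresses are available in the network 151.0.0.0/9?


Host bits = 32 - 9 = 23
Total addresses = 2^23 = 8388608
Usable = total - 2 (network and broadcast)
Usable hosts: 8388606


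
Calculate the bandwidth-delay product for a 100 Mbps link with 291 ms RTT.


BDP = bandwidth * RTT
= 100 Mbps * 291 ms
= 100 * 1e6 * 291 / 1000 bits
= 29100000 bits
= 3637500 bytes
= 3552.2461 KB
BDP = 29100000 bits (3637500 bytes)


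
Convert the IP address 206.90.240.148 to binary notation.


206 = 11001110
90 = 01011010
240 = 11110000
148 = 10010100
Binary: 11001110.01011010.11110000.10010100


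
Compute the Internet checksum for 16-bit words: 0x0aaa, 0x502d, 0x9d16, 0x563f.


Sum all words (with carry folding):
+ 0x0aaa = 0x0aaa
+ 0x502d = 0x5ad7
+ 0x9d16 = 0xf7ed
+ 0x563f = 0x4e2d
One's complement: ~0x4e2d
Checksum = 0xb1d2


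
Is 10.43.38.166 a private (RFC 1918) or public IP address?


RFC 1918 private ranges:
  10.0.0.0/8 (10.0.0.0 - 10.255.255.255)
  172.16.0.0/12 (172.16.0.0 - 172.31.255.255)
  192.168.0.0/16 (192.168.0.0 - 192.168.255.255)
Private (in 10.0.0.0/8)


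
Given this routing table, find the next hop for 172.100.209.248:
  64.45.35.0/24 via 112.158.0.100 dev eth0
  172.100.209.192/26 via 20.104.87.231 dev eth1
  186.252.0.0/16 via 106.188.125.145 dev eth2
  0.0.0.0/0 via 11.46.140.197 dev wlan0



Longest prefix match for 172.100.209.248:
  /24 64.45.35.0: no
  /26 172.100.209.192: MATCH
  /16 186.252.0.0: no
  /0 0.0.0.0: MATCH
Selected: next-hop 20.104.87.231 via eth1 (matched /26)


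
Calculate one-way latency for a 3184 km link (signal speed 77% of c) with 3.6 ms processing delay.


Speed = 0.77 * 3e5 km/s = 231000 km/s
Propagation delay = 3184 / 231000 = 0.0138 s = 13.7835 ms
Processing delay = 3.6 ms
Total one-way latency = 17.3835 ms


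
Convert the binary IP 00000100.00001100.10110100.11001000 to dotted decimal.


00000100 = 4
00001100 = 12
10110100 = 180
11001000 = 200
IP: 4.12.180.200


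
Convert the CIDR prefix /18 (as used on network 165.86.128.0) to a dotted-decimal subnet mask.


/18 means 18 network bits, 14 host bits
Binary: 11111111111111111100000000000000
Mask: 255.255.192.0


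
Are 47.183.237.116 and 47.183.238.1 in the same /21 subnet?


Mask: 255.255.248.0
47.183.237.116 AND mask = 47.183.232.0
47.183.238.1 AND mask = 47.183.232.0
Yes, same subnet (47.183.232.0)


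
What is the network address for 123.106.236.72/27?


IP:   01111011.01101010.11101100.01001000
Mask: 11111111.11111111.11111111.11100000
AND operation:
Net:  01111011.01101010.11101100.01000000
Network: 123.106.236.64/27


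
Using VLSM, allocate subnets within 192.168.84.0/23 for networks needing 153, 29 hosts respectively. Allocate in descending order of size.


153 hosts -> /24 (254 usable): 192.168.84.0/24
29 hosts -> /27 (30 usable): 192.168.85.0/27
Allocation: 192.168.84.0/24 (153 hosts, 254 usable); 192.168.85.0/27 (29 hosts, 30 usable)


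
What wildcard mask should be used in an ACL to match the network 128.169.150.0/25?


Subnet mask: 255.255.255.128
Wildcard = 255.255.255.255 - subnet mask
255 - 255 = 0
255 - 255 = 0
255 - 255 = 0
255 - 128 = 127
Wildcard: 0.0.0.127


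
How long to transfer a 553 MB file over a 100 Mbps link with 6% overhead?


Effective throughput = 100 * (1 - 6/100) = 94 Mbps
File size in Mb = 553 * 8 = 4424 Mb
Time = 4424 / 94
Time = 47.0638 seconds


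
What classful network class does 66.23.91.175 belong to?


First octet: 66
Binary: 01000010
0xxxxxxx -> Class A (1-126)
Class A, default mask 255.0.0.0 (/8)


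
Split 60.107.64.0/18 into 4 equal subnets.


New prefix = 18 + 2 = 20
Each subnet has 4096 addresses
  60.107.64.0/20
  60.107.80.0/20
  60.107.96.0/20
  60.107.112.0/20
Subnets: 60.107.64.0/20, 60.107.80.0/20, 60.107.96.0/20, 60.107.112.0/20


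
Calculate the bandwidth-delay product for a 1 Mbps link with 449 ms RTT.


BDP = bandwidth * RTT
= 1 Mbps * 449 ms
= 1 * 1e6 * 449 / 1000 bits
= 449000 bits
= 56125 bytes
= 54.8096 KB
BDP = 449000 bits (56125 bytes)


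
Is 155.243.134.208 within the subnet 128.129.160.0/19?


Subnet network: 128.129.160.0
Test IP AND mask: 155.243.128.0
No, 155.243.134.208 is not in 128.129.160.0/19


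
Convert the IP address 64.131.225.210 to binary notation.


64 = 01000000
131 = 10000011
225 = 11100001
210 = 11010010
Binary: 01000000.10000011.11100001.11010010


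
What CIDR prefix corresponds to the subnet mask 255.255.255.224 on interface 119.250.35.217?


Binary: 11111111.11111111.11111111.11100000
Count leading 1s
Prefix: /27


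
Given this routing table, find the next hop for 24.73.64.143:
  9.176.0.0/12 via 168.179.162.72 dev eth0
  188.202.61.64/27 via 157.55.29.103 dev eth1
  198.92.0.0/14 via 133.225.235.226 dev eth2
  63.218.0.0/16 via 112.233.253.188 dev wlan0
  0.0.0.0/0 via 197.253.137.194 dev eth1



Longest prefix match for 24.73.64.143:
  /12 9.176.0.0: no
  /27 188.202.61.64: no
  /14 198.92.0.0: no
  /16 63.218.0.0: no
  /0 0.0.0.0: MATCH
Selected: next-hop 197.253.137.194 via eth1 (matched /0)


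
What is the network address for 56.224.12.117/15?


IP:   00111000.11100000.00001100.01110101
Mask: 11111111.11111110.00000000.00000000
AND operation:
Net:  00111000.11100000.00000000.00000000
Network: 56.224.0.0/15


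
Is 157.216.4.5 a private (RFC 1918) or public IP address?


RFC 1918 private ranges:
  10.0.0.0/8 (10.0.0.0 - 10.255.255.255)
  172.16.0.0/12 (172.16.0.0 - 172.31.255.255)
  192.168.0.0/16 (192.168.0.0 - 192.168.255.255)
Public (not in any RFC 1918 range)


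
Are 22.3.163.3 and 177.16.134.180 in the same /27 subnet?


Mask: 255.255.255.224
22.3.163.3 AND mask = 22.3.163.0
177.16.134.180 AND mask = 177.16.134.160
No, different subnets (22.3.163.0 vs 177.16.134.160)


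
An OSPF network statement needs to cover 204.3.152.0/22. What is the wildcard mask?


Subnet mask: 255.255.252.0
Wildcard = 255.255.255.255 - subnet mask
255 - 255 = 0
255 - 255 = 0
255 - 252 = 3
255 - 0 = 255
Wildcard: 0.0.3.255


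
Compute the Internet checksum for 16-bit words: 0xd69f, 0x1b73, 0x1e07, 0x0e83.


Sum all words (with carry folding):
+ 0xd69f = 0xd69f
+ 0x1b73 = 0xf212
+ 0x1e07 = 0x101a
+ 0x0e83 = 0x1e9d
One's complement: ~0x1e9d
Checksum = 0xe162


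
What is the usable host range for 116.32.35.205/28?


Network: 116.32.35.192
Broadcast: 116.32.35.207
First usable = network + 1
Last usable = broadcast - 1
Range: 116.32.35.193 to 116.32.35.206


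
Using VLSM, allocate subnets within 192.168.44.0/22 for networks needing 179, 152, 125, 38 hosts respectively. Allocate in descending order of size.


179 hosts -> /24 (254 usable): 192.168.44.0/24
152 hosts -> /24 (254 usable): 192.168.45.0/24
125 hosts -> /25 (126 usable): 192.168.46.0/25
38 hosts -> /26 (62 usable): 192.168.46.128/26
Allocation: 192.168.44.0/24 (179 hosts, 254 usable); 192.168.45.0/24 (152 hosts, 254 usable); 192.168.46.0/25 (125 hosts, 126 usable); 192.168.46.128/26 (38 hosts, 62 usable)


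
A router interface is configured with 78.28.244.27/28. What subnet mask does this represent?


/28 means 28 network bits, 4 host bits
Binary: 11111111111111111111111111110000
Mask: 255.255.255.240


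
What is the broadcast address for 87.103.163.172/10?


Network: 87.64.0.0/10
Host bits = 22
Set all host bits to 1:
Broadcast: 87.127.255.255


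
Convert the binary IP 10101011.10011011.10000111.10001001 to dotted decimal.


10101011 = 171
10011011 = 155
10000111 = 135
10001001 = 137
IP: 171.155.135.137


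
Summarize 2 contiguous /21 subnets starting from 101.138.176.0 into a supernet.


Original prefix: /21
Number of subnets: 2 = 2^1
New prefix = 21 - 1 = 20
Supernet: 101.138.176.0/20


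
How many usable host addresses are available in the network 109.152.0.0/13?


Host bits = 32 - 13 = 19
Total addresses = 2^19 = 524288
Usable = total - 2 (network and broadcast)
Usable hosts: 524286


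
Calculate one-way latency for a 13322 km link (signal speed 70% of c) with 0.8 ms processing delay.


Speed = 0.7 * 3e5 km/s = 210000 km/s
Propagation delay = 13322 / 210000 = 0.0634 s = 63.4381 ms
Processing delay = 0.8 ms
Total one-way latency = 64.2381 ms


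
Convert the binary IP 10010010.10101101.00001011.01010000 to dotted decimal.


10010010 = 146
10101101 = 173
00001011 = 11
01010000 = 80
IP: 146.173.11.80


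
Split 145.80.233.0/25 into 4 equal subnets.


New prefix = 25 + 2 = 27
Each subnet has 32 addresses
  145.80.233.0/27
  145.80.233.32/27
  145.80.233.64/27
  145.80.233.96/27
Subnets: 145.80.233.0/27, 145.80.233.32/27, 145.80.233.64/27, 145.80.233.96/27


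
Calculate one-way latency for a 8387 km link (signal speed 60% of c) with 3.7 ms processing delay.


Speed = 0.6 * 3e5 km/s = 180000 km/s
Propagation delay = 8387 / 180000 = 0.0466 s = 46.5944 ms
Processing delay = 3.7 ms
Total one-way latency = 50.2944 ms


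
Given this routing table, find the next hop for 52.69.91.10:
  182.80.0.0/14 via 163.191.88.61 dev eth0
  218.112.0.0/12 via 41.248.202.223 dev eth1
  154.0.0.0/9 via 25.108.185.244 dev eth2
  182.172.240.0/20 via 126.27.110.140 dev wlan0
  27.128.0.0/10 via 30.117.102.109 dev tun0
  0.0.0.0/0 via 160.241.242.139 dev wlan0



Longest prefix match for 52.69.91.10:
  /14 182.80.0.0: no
  /12 218.112.0.0: no
  /9 154.0.0.0: no
  /20 182.172.240.0: no
  /10 27.128.0.0: no
  /0 0.0.0.0: MATCH
Selected: next-hop 160.241.242.139 via wlan0 (matched /0)


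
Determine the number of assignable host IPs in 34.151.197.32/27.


Host bits = 32 - 27 = 5
Total addresses = 2^5 = 32
Usable = total - 2 (network and broadcast)
Usable hosts: 30


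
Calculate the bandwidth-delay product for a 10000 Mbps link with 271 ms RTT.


BDP = bandwidth * RTT
= 10000 Mbps * 271 ms
= 10000 * 1e6 * 271 / 1000 bits
= 2710000000 bits
= 338750000 bytes
= 330810.5469 KB
BDP = 2710000000 bits (338750000 bytes)


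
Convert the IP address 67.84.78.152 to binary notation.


67 = 01000011
84 = 01010100
78 = 01001110
152 = 10011000
Binary: 01000011.01010100.01001110.10011000


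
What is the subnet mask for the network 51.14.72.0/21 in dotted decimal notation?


/21 means 21 network bits, 11 host bits
Binary: 11111111111111111111100000000000
Mask: 255.255.248.0


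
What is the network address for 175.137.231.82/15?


IP:   10101111.10001001.11100111.01010010
Mask: 11111111.11111110.00000000.00000000
AND operation:
Net:  10101111.10001000.00000000.00000000
Network: 175.136.0.0/15


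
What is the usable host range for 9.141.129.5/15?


Network: 9.140.0.0
Broadcast: 9.141.255.255
First usable = network + 1
Last usable = broadcast - 1
Range: 9.140.0.1 to 9.141.255.254


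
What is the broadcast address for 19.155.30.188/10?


Network: 19.128.0.0/10
Host bits = 22
Set all host bits to 1:
Broadcast: 19.191.255.255


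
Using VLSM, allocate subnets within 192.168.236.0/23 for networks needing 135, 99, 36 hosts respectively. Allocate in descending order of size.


135 hosts -> /24 (254 usable): 192.168.236.0/24
99 hosts -> /25 (126 usable): 192.168.237.0/25
36 hosts -> /26 (62 usable): 192.168.237.128/26
Allocation: 192.168.236.0/24 (135 hosts, 254 usable); 192.168.237.0/25 (99 hosts, 126 usable); 192.168.237.128/26 (36 hosts, 62 usable)


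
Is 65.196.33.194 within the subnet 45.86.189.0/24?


Subnet network: 45.86.189.0
Test IP AND mask: 65.196.33.0
No, 65.196.33.194 is not in 45.86.189.0/24


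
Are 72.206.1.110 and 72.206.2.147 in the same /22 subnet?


Mask: 255.255.252.0
72.206.1.110 AND mask = 72.206.0.0
72.206.2.147 AND mask = 72.206.0.0
Yes, same subnet (72.206.0.0)


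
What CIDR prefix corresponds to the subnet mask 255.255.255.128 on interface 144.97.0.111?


Binary: 11111111.11111111.11111111.10000000
Count leading 1s
Prefix: /25


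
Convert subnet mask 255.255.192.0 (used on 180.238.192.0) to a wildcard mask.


Subnet mask: 255.255.192.0
Wildcard = 255.255.255.255 - subnet mask
255 - 255 = 0
255 - 255 = 0
255 - 192 = 63
255 - 0 = 255
Wildcard: 0.0.63.255


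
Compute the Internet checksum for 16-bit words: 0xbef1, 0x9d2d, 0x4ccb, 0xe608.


Sum all words (with carry folding):
+ 0xbef1 = 0xbef1
+ 0x9d2d = 0x5c1f
+ 0x4ccb = 0xa8ea
+ 0xe608 = 0x8ef3
One's complement: ~0x8ef3
Checksum = 0x710c


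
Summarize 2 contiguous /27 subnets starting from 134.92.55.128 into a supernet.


Original prefix: /27
Number of subnets: 2 = 2^1
New prefix = 27 - 1 = 26
Supernet: 134.92.55.128/26


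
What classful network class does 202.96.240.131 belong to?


First octet: 202
Binary: 11001010
110xxxxx -> Class C (192-223)
Class C, default mask 255.255.255.0 (/24)


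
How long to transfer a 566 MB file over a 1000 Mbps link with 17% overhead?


Effective throughput = 1000 * (1 - 17/100) = 830 Mbps
File size in Mb = 566 * 8 = 4528 Mb
Time = 4528 / 830
Time = 5.4554 seconds


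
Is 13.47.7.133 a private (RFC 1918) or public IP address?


RFC 1918 private ranges:
  10.0.0.0/8 (10.0.0.0 - 10.255.255.255)
  172.16.0.0/12 (172.16.0.0 - 172.31.255.255)
  192.168.0.0/16 (192.168.0.0 - 192.168.255.255)
Public (not in any RFC 1918 range)


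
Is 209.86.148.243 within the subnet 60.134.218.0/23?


Subnet network: 60.134.218.0
Test IP AND mask: 209.86.148.0
No, 209.86.148.243 is not in 60.134.218.0/23


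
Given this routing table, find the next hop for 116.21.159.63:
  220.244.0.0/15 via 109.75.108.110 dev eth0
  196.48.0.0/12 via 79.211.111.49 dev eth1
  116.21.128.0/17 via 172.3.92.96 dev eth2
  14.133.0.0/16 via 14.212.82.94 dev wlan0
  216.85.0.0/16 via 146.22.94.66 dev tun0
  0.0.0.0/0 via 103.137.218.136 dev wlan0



Longest prefix match for 116.21.159.63:
  /15 220.244.0.0: no
  /12 196.48.0.0: no
  /17 116.21.128.0: MATCH
  /16 14.133.0.0: no
  /16 216.85.0.0: no
  /0 0.0.0.0: MATCH
Selected: next-hop 172.3.92.96 via eth2 (matched /17)


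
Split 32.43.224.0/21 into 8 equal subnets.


New prefix = 21 + 3 = 24
Each subnet has 256 addresses
  32.43.224.0/24
  32.43.225.0/24
  32.43.226.0/24
  32.43.227.0/24
  32.43.228.0/24
  32.43.229.0/24
  32.43.230.0/24
  32.43.231.0/24
Subnets: 32.43.224.0/24, 32.43.225.0/24, 32.43.226.0/24, 32.43.227.0/24, 32.43.228.0/24, 32.43.229.0/24, 32.43.230.0/24, 32.43.231.0/24


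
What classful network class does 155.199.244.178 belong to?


First octet: 155
Binary: 10011011
10xxxxxx -> Class B (128-191)
Class B, default mask 255.255.0.0 (/16)


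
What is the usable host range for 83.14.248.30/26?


Network: 83.14.248.0
Broadcast: 83.14.248.63
First usable = network + 1
Last usable = broadcast - 1
Range: 83.14.248.1 to 83.14.248.62


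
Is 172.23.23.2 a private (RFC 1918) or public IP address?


RFC 1918 private ranges:
  10.0.0.0/8 (10.0.0.0 - 10.255.255.255)
  172.16.0.0/12 (172.16.0.0 - 172.31.255.255)
  192.168.0.0/16 (192.168.0.0 - 192.168.255.255)
Private (in 172.16.0.0/12)


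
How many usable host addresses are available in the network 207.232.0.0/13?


Host bits = 32 - 13 = 19
Total addresses = 2^19 = 524288
Usable = total - 2 (network and broadcast)
Usable hosts: 524286


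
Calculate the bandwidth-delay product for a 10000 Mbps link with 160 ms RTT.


BDP = bandwidth * RTT
= 10000 Mbps * 160 ms
= 10000 * 1e6 * 160 / 1000 bits
= 1600000000 bits
= 200000000 bytes
= 195312.5 KB
BDP = 1600000000 bits (200000000 bytes)


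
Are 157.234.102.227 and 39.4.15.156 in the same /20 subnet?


Mask: 255.255.240.0
157.234.102.227 AND mask = 157.234.96.0
39.4.15.156 AND mask = 39.4.0.0
No, different subnets (157.234.96.0 vs 39.4.0.0)


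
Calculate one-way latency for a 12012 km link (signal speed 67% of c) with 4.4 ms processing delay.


Speed = 0.67 * 3e5 km/s = 201000 km/s
Propagation delay = 12012 / 201000 = 0.0598 s = 59.7612 ms
Processing delay = 4.4 ms
Total one-way latency = 64.1612 ms


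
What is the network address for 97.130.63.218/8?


IP:   01100001.10000010.00111111.11011010
Mask: 11111111.00000000.00000000.00000000
AND operation:
Net:  01100001.00000000.00000000.00000000
Network: 97.0.0.0/8


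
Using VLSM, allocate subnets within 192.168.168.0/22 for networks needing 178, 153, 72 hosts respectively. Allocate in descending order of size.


178 hosts -> /24 (254 usable): 192.168.168.0/24
153 hosts -> /24 (254 usable): 192.168.169.0/24
72 hosts -> /25 (126 usable): 192.168.170.0/25
Allocation: 192.168.168.0/24 (178 hosts, 254 usable); 192.168.169.0/24 (153 hosts, 254 usable); 192.168.170.0/25 (72 hosts, 126 usable)


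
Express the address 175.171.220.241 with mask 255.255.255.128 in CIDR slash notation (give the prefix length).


Binary: 11111111.11111111.11111111.10000000
Count leading 1s
Prefix: /25


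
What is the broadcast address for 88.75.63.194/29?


Network: 88.75.63.192/29
Host bits = 3
Set all host bits to 1:
Broadcast: 88.75.63.199


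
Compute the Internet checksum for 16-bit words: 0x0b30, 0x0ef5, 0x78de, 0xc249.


Sum all words (with carry folding):
+ 0x0b30 = 0x0b30
+ 0x0ef5 = 0x1a25
+ 0x78de = 0x9303
+ 0xc249 = 0x554d
One's complement: ~0x554d
Checksum = 0xaab2


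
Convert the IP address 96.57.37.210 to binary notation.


96 = 01100000
57 = 00111001
37 = 00100101
210 = 11010010
Binary: 01100000.00111001.00100101.11010010


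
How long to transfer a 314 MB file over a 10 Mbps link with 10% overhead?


Effective throughput = 10 * (1 - 10/100) = 9 Mbps
File size in Mb = 314 * 8 = 2512 Mb
Time = 2512 / 9
Time = 279.1111 seconds


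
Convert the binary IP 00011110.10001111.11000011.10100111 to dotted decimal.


00011110 = 30
10001111 = 143
11000011 = 195
10100111 = 167
IP: 30.143.195.167


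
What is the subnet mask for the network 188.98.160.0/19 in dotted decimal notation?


/19 means 19 network bits, 13 host bits
Binary: 11111111111111111110000000000000
Mask: 255.255.224.0


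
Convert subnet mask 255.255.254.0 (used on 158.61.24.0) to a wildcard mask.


Subnet mask: 255.255.254.0
Wildcard = 255.255.255.255 - subnet mask
255 - 255 = 0
255 - 255 = 0
255 - 254 = 1
255 - 0 = 255
Wildcard: 0.0.1.255


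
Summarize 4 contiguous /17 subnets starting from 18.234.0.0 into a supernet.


Original prefix: /17
Number of subnets: 4 = 2^2
New prefix = 17 - 2 = 15
Supernet: 18.234.0.0/15
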